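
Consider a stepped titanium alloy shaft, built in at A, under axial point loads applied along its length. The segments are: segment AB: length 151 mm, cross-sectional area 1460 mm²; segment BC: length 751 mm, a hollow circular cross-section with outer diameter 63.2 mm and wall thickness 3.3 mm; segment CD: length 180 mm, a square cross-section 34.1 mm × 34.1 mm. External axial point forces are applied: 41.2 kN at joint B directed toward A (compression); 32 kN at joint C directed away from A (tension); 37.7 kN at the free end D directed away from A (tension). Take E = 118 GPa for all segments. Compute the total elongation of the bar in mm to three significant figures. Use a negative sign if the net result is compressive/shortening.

0.789 mm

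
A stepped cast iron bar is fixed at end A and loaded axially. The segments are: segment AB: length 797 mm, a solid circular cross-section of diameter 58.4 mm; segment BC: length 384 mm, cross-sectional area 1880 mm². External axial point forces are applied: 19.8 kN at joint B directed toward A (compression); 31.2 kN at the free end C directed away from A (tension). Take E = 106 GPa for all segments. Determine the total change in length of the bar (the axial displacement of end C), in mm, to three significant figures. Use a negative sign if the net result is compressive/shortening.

0.0921 mm

Internal axial forces (sectioning from the free end, tension +): N_BC = 31.2 kN, N_AB = 11.4 kN.
A_AB = 2679 mm².
δ_AB = 11400·797/(2679·106000) = 0.032 mm
δ_BC = 31200·384/(1880·106000) = 0.06012 mm
δ = Σδ_i = 0.09212 mm.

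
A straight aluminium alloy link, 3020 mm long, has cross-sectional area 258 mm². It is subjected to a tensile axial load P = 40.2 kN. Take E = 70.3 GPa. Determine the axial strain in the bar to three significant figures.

σ = N/A = 155.8 MPa; ε = σ/E = 155.8/70300 = 2.216e-03.

0.00222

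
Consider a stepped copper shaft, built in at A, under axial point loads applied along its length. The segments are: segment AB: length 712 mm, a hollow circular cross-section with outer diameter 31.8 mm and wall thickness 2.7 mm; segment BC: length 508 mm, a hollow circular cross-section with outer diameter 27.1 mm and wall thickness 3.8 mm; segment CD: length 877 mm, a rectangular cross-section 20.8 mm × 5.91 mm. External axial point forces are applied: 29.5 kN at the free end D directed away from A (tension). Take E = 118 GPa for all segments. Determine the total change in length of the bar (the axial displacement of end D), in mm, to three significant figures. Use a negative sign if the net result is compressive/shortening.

2.96 mm

Internal axial forces (sectioning from the free end, tension +): N_CD = 29.5 kN, N_BC = 29.5 kN, N_AB = 29.5 kN.
A_AB = 246.8 mm².
A_BC = 278.2 mm².
A_CD = 122.9 mm².
δ_AB = 29500·712/(246.8·118000) = 0.7211 mm
δ_BC = 29500·508/(278.2·118000) = 0.4566 mm
δ_CD = 29500·877/(122.9·118000) = 1.784 mm
δ = Σδ_i = 2.961 mm.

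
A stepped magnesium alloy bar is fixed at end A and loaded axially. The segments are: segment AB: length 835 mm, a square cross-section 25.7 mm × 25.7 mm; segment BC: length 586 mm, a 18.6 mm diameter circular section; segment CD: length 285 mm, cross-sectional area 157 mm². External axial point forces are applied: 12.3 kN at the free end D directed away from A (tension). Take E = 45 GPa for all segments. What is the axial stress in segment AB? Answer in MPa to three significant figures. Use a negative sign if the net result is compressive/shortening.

Internal axial forces (sectioning from the free end, tension +): N_CD = 12.3 kN, N_BC = 12.3 kN, N_AB = 12.3 kN.
A_AB = 660.5 mm².
σ_AB = N_AB/A_AB = 12300/660.5 = 18.62 MPa.

18.6 MPa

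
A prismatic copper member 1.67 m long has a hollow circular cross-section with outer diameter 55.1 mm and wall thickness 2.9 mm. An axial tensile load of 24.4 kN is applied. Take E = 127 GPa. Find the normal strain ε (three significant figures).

4.04e-04

A = 475.6 mm².
σ = N/A = 51.31 MPa; ε = σ/E = 51.31/127000 = 4.040e-04.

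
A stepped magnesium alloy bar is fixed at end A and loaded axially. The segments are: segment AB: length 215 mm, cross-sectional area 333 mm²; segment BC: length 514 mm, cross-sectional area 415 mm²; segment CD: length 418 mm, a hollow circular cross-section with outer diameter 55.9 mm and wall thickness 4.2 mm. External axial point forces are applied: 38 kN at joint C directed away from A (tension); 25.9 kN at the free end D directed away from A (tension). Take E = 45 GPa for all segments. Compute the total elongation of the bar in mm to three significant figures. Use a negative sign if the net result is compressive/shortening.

Internal axial forces (sectioning from the free end, tension +): N_CD = 25.9 kN, N_BC = 63.9 kN, N_AB = 63.9 kN.
A_CD = 682.2 mm².
δ_AB = 63900·215/(333·45000) = 0.9168 mm
δ_BC = 63900·514/(415·45000) = 1.759 mm
δ_CD = 25900·418/(682.2·45000) = 0.3527 mm
δ = Σδ_i = 3.028 mm.

3.03 mm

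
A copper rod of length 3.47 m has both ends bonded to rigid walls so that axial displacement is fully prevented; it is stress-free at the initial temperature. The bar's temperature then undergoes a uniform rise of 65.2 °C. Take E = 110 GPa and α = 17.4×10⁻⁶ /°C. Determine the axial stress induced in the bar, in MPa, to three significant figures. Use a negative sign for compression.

-125 MPa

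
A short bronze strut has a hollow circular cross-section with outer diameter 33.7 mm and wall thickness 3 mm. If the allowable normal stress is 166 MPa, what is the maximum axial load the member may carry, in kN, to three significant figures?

48.0 kN

A = 289.3 mm².
P_max = σ_allow · A = 166 · 289.3 = 48030 N = 48.03 kN.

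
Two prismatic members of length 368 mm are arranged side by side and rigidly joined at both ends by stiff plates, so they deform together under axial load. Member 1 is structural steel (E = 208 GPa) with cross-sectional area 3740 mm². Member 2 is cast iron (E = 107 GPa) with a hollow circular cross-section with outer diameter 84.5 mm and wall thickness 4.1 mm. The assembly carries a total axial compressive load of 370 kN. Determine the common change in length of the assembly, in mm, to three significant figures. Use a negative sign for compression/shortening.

-0.153 mm

A_2 = 1036 mm².
Equal strain + equilibrium ⇒ each member carries load in proportion to AE: A₁E₁ = 777900000 N, A₂E₂ = 110800000 N, ΣAE = 888700000 N.
δ = PL/ΣAE = -370000·368/888700000 = -0.1532 mm.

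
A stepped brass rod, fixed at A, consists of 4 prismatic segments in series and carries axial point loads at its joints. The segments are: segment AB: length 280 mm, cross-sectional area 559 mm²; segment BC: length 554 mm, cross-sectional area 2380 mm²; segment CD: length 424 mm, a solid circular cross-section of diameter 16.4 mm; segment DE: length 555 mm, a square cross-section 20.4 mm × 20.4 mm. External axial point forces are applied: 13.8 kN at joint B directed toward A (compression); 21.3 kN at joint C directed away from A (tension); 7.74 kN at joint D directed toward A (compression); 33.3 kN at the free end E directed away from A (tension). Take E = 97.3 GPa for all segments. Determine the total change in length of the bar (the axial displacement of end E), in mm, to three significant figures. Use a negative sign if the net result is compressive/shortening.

Internal axial forces (sectioning from the free end, tension +): N_DE = 33.3 kN, N_CD = 25.56 kN, N_BC = 46.86 kN, N_AB = 33.06 kN.
A_CD = 211.2 mm².
A_DE = 416.2 mm².
δ_AB = 33060·280/(559·97300) = 0.1702 mm
δ_BC = 46860·554/(2380·97300) = 0.1121 mm
δ_CD = 25560·424/(211.2·97300) = 0.5273 mm
δ_DE = 33300·555/(416.2·97300) = 0.4564 mm
δ = Σδ_i = 1.266 mm.

1.27 mm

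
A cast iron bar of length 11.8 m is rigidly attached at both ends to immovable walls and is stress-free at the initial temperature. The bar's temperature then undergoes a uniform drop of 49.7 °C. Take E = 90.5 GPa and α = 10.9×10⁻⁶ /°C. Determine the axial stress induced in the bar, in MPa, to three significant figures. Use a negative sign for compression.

49.0 MPa

Free thermal expansion αLΔT = 10.9e-6 · 11800 · -49.7 = -6.392 mm.
The walls impose strain ε = −(-6.392)/11800 = 5.4173e-04; σ = Eε = 90500 · 5.4173e-04 = 49.03 MPa.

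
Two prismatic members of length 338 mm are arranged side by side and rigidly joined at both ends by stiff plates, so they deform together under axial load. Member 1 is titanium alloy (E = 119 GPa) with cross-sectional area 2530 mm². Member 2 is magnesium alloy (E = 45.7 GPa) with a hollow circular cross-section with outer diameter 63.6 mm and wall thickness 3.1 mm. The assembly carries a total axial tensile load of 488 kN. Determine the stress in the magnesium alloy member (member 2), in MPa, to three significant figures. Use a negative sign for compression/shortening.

68.0 MPa

A_2 = 589.2 mm².
Equal strain + equilibrium ⇒ each member carries load in proportion to AE: A₁E₁ = 301100000 N, A₂E₂ = 26930000 N, ΣAE = 328000000 N.
σ₂ = P·E₂/ΣAE = 488000·45700/328000000 = 67.99 MPa.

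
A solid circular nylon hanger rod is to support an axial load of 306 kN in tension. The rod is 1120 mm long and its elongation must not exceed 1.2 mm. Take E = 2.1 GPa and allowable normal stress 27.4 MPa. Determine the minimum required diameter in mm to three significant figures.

Required area A ≥ P/σ_allow = 306000/27.4 = 11170 mm².
For a solid circular section, d ≥ √(4A/π) = 119.2 mm.
Elongation limit: A ≥ PL/(Eδ_allow) = 306000·1120/(2100·1.2) = 136000 mm² ⇒ d ≥ 416.1 mm.
The elongation limit governs.

416 mm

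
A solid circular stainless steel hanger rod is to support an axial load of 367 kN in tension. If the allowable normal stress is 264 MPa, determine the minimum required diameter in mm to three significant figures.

42.1 mm

Required area A ≥ P/σ_allow = 367000/264 = 1390 mm².
For a solid circular section, d ≥ √(4A/π) = 42.07 mm.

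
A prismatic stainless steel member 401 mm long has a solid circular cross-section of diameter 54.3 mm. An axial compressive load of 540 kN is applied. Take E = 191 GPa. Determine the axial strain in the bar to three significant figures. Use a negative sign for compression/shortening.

A = 2316 mm².
σ = N/A = -233.2 MPa; ε = σ/E = -233.2/191000 = -1.221e-03.

-0.00122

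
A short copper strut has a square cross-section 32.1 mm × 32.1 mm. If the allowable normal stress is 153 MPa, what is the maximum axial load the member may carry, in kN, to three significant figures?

A = 1030 mm².
P_max = σ_allow · A = 153 · 1030 = 157700 N = 157.7 kN.

158 kN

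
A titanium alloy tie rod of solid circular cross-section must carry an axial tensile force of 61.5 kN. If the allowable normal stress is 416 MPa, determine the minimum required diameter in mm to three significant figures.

13.7 mm

Required area A ≥ P/σ_allow = 61500/416 = 147.8 mm².
For a solid circular section, d ≥ √(4A/π) = 13.72 mm.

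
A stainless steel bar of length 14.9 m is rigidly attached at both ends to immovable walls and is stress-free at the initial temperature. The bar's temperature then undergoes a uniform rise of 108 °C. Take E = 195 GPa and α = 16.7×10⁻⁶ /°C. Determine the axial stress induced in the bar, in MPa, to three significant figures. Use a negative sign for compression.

-352 MPa

Free thermal expansion αLΔT = 16.7e-6 · 14900 · 108 = 26.87 mm.
The walls impose strain ε = −(26.87)/14900 = -1.8036e-03; σ = Eε = 195000 · -1.8036e-03 = -351.7 MPa.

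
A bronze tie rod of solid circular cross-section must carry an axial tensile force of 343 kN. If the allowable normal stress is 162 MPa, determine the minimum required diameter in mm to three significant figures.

Required area A ≥ P/σ_allow = 343000/162 = 2117 mm².
For a solid circular section, d ≥ √(4A/π) = 51.92 mm.

51.9 mm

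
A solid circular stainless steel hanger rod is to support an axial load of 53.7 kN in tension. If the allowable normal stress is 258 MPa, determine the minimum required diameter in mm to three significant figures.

Required area A ≥ P/σ_allow = 53700/258 = 208.1 mm².
For a solid circular section, d ≥ √(4A/π) = 16.28 mm.

16.3 mm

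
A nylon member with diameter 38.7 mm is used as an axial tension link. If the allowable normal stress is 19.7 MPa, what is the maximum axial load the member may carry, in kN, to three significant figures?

A = 1176 mm².
P_max = σ_allow · A = 19.7 · 1176 = 23170 N = 23.17 kN.

23.2 kN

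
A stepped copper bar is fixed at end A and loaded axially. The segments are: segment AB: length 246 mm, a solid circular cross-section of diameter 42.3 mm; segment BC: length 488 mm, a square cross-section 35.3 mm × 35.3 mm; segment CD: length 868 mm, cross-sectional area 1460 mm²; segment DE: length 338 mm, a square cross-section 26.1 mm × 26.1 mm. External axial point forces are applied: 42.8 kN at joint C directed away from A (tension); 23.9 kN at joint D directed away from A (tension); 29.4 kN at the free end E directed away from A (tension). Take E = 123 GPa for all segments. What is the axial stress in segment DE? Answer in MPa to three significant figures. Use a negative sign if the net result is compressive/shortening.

43.2 MPa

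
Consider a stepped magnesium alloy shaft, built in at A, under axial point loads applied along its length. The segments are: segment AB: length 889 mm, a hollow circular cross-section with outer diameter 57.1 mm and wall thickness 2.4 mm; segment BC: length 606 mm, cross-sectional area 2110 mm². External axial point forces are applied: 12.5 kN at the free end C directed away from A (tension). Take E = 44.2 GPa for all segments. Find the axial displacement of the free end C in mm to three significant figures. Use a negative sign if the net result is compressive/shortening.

Internal axial forces (sectioning from the free end, tension +): N_BC = 12.5 kN, N_AB = 12.5 kN.
A_AB = 412.4 mm².
δ_AB = 12500·889/(412.4·44200) = 0.6096 mm
δ_BC = 12500·606/(2110·44200) = 0.08122 mm
δ = Σδ_i = 0.6908 mm.

0.691 mm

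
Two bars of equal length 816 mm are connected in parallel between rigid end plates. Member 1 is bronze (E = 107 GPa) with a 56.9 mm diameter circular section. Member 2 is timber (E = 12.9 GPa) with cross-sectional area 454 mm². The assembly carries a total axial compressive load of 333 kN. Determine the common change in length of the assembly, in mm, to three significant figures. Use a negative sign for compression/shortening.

-0.978 mm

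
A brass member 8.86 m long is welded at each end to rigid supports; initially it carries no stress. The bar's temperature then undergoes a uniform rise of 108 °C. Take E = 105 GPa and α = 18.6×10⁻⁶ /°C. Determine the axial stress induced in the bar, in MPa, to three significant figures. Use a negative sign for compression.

Free thermal expansion αLΔT = 18.6e-6 · 8860 · 108 = 17.8 mm.
The walls impose strain ε = −(17.8)/8860 = -2.0088e-03; σ = Eε = 105000 · -2.0088e-03 = -210.9 MPa.

-211 MPa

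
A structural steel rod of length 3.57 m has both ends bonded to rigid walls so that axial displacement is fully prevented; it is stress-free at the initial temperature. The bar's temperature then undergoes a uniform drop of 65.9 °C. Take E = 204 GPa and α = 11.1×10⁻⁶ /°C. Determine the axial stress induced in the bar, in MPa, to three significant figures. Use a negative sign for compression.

Free thermal expansion αLΔT = 11.1e-6 · 3570 · -65.9 = -2.611 mm.
The walls impose strain ε = −(-2.611)/3570 = 7.3149e-04; σ = Eε = 204000 · 7.3149e-04 = 149.2 MPa.

149 MPa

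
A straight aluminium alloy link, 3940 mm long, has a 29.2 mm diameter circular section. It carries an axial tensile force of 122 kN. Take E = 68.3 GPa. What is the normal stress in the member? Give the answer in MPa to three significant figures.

182 MPa

A = 669.7 mm².
σ = N/A = 122000/669.7 = 182.2 MPa.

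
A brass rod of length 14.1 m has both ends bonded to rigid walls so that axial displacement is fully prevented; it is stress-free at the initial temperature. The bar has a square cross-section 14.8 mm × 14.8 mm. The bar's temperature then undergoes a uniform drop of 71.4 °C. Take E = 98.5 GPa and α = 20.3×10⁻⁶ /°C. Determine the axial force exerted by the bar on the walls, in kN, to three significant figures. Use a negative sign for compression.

31.3 kN

Free thermal expansion αLΔT = 20.3e-6 · 14100 · -71.4 = -20.44 mm.
The walls impose strain ε = −(-20.44)/14100 = 1.4494e-03; σ = Eε = 98500 · 1.4494e-03 = 142.8 MPa.
Wall reaction R = σ·A = 142.8·219 = 31270 N = 31.27 kN.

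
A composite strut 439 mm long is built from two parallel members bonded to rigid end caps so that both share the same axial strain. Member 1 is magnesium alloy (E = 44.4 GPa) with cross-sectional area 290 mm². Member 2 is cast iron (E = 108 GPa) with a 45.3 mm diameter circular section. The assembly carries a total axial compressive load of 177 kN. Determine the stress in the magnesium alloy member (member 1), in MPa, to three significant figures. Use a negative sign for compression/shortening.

-42.0 MPa

A_2 = 1612 mm².
Equal strain + equilibrium ⇒ each member carries load in proportion to AE: A₁E₁ = 12880000 N, A₂E₂ = 174100000 N, ΣAE = 186900000 N.
σ₁ = P·E₁/ΣAE = -177000·44400/186900000 = -42.04 MPa.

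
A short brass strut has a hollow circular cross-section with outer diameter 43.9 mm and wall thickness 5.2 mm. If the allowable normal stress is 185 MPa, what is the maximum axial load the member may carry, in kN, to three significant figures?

117 kN

A = 632.2 mm².
P_max = σ_allow · A = 185 · 632.2 = 117000 N = 117 kN.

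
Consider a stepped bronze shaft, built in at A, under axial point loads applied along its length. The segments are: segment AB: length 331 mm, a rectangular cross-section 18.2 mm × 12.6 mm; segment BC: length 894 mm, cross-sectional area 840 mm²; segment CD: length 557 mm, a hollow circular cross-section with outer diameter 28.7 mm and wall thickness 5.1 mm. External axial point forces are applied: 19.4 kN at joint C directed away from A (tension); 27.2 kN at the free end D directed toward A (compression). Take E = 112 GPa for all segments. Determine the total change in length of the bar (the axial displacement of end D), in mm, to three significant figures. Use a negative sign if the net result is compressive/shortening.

-0.532 mm

Internal axial forces (sectioning from the free end, tension +): N_CD = -27.2 kN, N_BC = -7.8 kN, N_AB = -7.8 kN.
A_AB = 229.3 mm².
A_CD = 378.1 mm².
δ_AB = -7800·331/(229.3·112000) = -0.1005 mm
δ_BC = -7800·894/(840·112000) = -0.07412 mm
δ_CD = -27200·557/(378.1·112000) = -0.3577 mm
δ = Σδ_i = -0.5324 mm.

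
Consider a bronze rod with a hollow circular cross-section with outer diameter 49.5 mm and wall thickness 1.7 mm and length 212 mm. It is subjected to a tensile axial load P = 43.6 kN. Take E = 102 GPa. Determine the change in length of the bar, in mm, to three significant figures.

0.355 mm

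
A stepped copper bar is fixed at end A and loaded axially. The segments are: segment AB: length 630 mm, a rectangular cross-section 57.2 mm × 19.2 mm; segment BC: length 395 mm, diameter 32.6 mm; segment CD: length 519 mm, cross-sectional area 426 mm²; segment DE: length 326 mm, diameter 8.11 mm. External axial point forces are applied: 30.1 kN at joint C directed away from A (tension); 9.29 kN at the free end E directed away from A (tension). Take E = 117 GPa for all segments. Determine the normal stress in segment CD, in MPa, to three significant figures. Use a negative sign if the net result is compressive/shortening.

Internal axial forces (sectioning from the free end, tension +): N_DE = 9.29 kN, N_CD = 9.29 kN, N_BC = 39.39 kN, N_AB = 39.39 kN.
σ_CD = N_CD/A_CD = 9290/426 = 21.81 MPa.

21.8 MPa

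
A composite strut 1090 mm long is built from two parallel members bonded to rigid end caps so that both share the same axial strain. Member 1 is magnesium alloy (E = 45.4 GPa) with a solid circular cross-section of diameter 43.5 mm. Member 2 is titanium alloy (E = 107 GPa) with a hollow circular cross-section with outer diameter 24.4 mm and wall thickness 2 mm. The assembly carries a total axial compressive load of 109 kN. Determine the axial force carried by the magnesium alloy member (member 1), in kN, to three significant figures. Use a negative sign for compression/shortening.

-89.1 kN

A_1 = 1486 mm².
A_2 = 140.7 mm².
Equal strain + equilibrium ⇒ each member carries load in proportion to AE: A₁E₁ = 67470000 N, A₂E₂ = 15060000 N, ΣAE = 82530000 N.
F₁ = P·A₁E₁/ΣAE = -109000·67470000/82530000 = -89110 N.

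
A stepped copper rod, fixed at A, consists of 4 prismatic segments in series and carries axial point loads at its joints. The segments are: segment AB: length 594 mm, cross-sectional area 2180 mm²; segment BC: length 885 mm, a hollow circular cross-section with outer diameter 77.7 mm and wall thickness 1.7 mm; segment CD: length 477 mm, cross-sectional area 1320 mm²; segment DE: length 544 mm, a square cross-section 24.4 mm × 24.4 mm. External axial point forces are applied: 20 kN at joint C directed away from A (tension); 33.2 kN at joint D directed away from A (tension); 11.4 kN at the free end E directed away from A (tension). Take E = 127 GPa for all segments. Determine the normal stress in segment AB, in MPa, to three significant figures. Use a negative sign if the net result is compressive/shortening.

29.6 MPa

Internal axial forces (sectioning from the free end, tension +): N_DE = 11.4 kN, N_CD = 44.6 kN, N_BC = 64.6 kN, N_AB = 64.6 kN.
σ_AB = N_AB/A_AB = 64600/2180 = 29.63 MPa.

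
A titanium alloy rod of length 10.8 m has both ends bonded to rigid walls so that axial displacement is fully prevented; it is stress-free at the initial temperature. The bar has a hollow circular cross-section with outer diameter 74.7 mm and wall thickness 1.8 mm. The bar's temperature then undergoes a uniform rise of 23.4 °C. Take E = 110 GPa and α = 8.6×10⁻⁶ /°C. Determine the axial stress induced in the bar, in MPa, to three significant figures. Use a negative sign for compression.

Free thermal expansion αLΔT = 8.6e-6 · 10800 · 23.4 = 2.173 mm.
The walls impose strain ε = −(2.173)/10800 = -2.0124e-04; σ = Eε = 110000 · -2.0124e-04 = -22.14 MPa.

-22.1 MPa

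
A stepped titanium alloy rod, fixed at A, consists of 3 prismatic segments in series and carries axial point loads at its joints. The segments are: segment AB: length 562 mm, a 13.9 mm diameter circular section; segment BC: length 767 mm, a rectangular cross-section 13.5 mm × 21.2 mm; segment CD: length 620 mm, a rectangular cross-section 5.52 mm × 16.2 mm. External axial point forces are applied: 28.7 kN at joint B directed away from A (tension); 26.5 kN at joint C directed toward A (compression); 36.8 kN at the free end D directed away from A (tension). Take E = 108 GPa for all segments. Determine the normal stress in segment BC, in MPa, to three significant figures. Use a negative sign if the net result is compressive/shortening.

36.0 MPa

Internal axial forces (sectioning from the free end, tension +): N_CD = 36.8 kN, N_BC = 10.3 kN, N_AB = 39 kN.
A_BC = 286.2 mm².
σ_BC = N_BC/A_BC = 10300/286.2 = 35.99 MPa.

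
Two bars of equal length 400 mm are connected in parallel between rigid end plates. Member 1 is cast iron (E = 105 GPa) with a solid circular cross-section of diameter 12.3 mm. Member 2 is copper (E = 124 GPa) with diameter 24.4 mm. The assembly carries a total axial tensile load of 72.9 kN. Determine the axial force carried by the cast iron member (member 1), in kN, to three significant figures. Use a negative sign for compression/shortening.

12.9 kN

A_1 = 118.8 mm².
A_2 = 467.6 mm².
Equal strain + equilibrium ⇒ each member carries load in proportion to AE: A₁E₁ = 12480000 N, A₂E₂ = 57980000 N, ΣAE = 70460000 N.
F₁ = P·A₁E₁/ΣAE = 72900·12480000/70460000 = 12910 N.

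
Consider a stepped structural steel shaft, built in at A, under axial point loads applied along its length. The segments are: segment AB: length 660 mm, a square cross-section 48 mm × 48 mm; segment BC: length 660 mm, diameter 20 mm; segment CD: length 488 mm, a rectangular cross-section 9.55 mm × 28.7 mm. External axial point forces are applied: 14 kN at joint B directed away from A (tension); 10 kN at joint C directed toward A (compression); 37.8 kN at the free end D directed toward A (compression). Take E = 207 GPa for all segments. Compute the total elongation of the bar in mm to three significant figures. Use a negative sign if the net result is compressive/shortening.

-0.857 mm

Internal axial forces (sectioning from the free end, tension +): N_CD = -37.8 kN, N_BC = -47.8 kN, N_AB = -33.8 kN.
A_AB = 2304 mm².
A_BC = 314.2 mm².
A_CD = 274.1 mm².
δ_AB = -33800·660/(2304·207000) = -0.04677 mm
δ_BC = -47800·660/(314.2·207000) = -0.4851 mm
δ_CD = -37800·488/(274.1·207000) = -0.3251 mm
δ = Σδ_i = -0.857 mm.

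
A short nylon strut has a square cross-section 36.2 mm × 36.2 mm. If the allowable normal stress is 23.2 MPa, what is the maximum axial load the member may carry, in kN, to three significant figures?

30.4 kN

A = 1310 mm².
P_max = σ_allow · A = 23.2 · 1310 = 30400 N = 30.4 kN.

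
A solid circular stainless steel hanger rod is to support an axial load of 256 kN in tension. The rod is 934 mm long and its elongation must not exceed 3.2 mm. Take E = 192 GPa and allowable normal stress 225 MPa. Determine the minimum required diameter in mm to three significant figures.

38.1 mm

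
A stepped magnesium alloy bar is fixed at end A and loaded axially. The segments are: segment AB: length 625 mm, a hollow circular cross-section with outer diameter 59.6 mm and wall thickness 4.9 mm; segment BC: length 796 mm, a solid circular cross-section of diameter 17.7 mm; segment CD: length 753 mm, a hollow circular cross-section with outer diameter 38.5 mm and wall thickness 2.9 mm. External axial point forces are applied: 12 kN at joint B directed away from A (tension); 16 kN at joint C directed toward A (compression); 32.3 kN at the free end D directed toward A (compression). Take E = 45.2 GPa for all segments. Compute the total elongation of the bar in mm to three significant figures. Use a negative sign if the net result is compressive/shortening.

-5.71 mm

Internal axial forces (sectioning from the free end, tension +): N_CD = -32.3 kN, N_BC = -48.3 kN, N_AB = -36.3 kN.
A_AB = 842 mm².
A_BC = 246.1 mm².
A_CD = 324.3 mm².
δ_AB = -36300·625/(842·45200) = -0.5961 mm
δ_BC = -48300·796/(246.1·45200) = -3.457 mm
δ_CD = -32300·753/(324.3·45200) = -1.659 mm
δ = Σδ_i = -5.712 mm.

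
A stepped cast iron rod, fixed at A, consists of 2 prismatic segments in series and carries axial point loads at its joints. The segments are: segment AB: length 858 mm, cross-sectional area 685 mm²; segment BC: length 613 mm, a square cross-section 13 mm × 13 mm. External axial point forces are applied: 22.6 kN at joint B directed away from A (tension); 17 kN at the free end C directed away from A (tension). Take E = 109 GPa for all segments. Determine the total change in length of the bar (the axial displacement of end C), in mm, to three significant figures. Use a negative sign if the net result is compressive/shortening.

Internal axial forces (sectioning from the free end, tension +): N_BC = 17 kN, N_AB = 39.6 kN.
A_BC = 169 mm².
δ_AB = 39600·858/(685·109000) = 0.4551 mm
δ_BC = 17000·613/(169·109000) = 0.5657 mm
δ = Σδ_i = 1.021 mm.

1.02 mm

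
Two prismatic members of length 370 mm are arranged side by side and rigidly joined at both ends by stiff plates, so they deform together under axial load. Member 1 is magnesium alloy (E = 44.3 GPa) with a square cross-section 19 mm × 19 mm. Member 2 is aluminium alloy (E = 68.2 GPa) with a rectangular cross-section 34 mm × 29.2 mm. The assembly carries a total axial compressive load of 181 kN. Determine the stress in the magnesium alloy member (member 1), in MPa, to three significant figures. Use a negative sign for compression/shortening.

A_1 = 361 mm².
A_2 = 992.8 mm².
Equal strain + equilibrium ⇒ each member carries load in proportion to AE: A₁E₁ = 15990000 N, A₂E₂ = 67710000 N, ΣAE = 83700000 N.
σ₁ = P·E₁/ΣAE = -181000·44300/83700000 = -95.8 MPa.

-95.8 MPa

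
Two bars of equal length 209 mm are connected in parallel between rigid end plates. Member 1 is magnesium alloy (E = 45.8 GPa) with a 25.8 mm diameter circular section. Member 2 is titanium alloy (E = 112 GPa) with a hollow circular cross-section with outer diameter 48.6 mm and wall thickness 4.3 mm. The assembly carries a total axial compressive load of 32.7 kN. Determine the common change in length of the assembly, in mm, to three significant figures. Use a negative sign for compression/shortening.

A_1 = 522.8 mm².
A_2 = 598.4 mm².
Equal strain + equilibrium ⇒ each member carries load in proportion to AE: A₁E₁ = 23940000 N, A₂E₂ = 67030000 N, ΣAE = 90970000 N.
δ = PL/ΣAE = -32700·209/90970000 = -0.07513 mm.

-0.0751 mm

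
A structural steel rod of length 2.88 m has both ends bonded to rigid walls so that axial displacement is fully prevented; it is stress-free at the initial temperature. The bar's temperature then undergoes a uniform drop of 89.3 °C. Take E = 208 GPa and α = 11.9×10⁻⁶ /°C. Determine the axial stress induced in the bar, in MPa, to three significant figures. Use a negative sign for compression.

221 MPa

Free thermal expansion αLΔT = 11.9e-6 · 2880 · -89.3 = -3.06 mm.
The walls impose strain ε = −(-3.06)/2880 = 1.0627e-03; σ = Eε = 208000 · 1.0627e-03 = 221 MPa.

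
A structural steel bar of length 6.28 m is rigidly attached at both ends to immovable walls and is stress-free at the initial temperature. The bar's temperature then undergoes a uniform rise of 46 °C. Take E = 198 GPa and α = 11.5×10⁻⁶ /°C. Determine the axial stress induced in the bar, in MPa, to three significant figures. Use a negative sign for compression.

-105 MPa

Free thermal expansion αLΔT = 11.5e-6 · 6280 · 46 = 3.322 mm.
The walls impose strain ε = −(3.322)/6280 = -5.2900e-04; σ = Eε = 198000 · -5.2900e-04 = -104.7 MPa.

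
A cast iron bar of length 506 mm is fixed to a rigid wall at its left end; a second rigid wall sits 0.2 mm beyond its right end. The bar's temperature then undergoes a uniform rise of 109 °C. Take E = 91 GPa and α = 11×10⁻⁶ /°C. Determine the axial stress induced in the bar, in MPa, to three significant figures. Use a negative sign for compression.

-73.1 MPa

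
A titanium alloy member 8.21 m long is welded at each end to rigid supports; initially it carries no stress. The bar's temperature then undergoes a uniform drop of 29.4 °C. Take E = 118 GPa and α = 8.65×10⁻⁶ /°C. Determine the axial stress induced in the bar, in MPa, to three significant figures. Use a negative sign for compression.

Free thermal expansion αLΔT = 8.65e-6 · 8210 · -29.4 = -2.088 mm.
The walls impose strain ε = −(-2.088)/8210 = 2.5431e-04; σ = Eε = 118000 · 2.5431e-04 = 30.01 MPa.

30.0 MPa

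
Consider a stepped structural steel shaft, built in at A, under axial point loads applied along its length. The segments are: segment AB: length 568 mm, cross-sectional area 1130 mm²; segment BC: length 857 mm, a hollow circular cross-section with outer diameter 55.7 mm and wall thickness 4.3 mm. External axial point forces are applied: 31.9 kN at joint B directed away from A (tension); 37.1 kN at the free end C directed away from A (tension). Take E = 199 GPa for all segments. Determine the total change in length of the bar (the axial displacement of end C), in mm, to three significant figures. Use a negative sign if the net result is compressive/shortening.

0.404 mm

Internal axial forces (sectioning from the free end, tension +): N_BC = 37.1 kN, N_AB = 69 kN.
A_BC = 694.4 mm².
δ_AB = 69000·568/(1130·199000) = 0.1743 mm
δ_BC = 37100·857/(694.4·199000) = 0.2301 mm
δ = Σδ_i = 0.4044 mm.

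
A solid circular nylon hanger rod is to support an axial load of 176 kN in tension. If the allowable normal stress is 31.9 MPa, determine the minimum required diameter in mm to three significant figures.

Required area A ≥ P/σ_allow = 176000/31.9 = 5517 mm².
For a solid circular section, d ≥ √(4A/π) = 83.81 mm.

83.8 mm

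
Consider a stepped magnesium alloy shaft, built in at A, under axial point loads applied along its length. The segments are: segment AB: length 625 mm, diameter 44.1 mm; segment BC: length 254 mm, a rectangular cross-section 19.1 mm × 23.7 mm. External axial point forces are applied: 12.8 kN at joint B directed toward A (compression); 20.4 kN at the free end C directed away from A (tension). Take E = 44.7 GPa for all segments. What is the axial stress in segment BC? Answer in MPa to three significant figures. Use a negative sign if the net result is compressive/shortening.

Internal axial forces (sectioning from the free end, tension +): N_BC = 20.4 kN, N_AB = 7.6 kN.
A_BC = 452.7 mm².
σ_BC = N_BC/A_BC = 20400/452.7 = 45.07 MPa.

45.1 MPa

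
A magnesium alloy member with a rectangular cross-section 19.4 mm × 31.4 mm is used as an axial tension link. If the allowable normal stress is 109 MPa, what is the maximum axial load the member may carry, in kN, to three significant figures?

A = 609.2 mm².
P_max = σ_allow · A = 109 · 609.2 = 66400 N = 66.4 kN.

66.4 kN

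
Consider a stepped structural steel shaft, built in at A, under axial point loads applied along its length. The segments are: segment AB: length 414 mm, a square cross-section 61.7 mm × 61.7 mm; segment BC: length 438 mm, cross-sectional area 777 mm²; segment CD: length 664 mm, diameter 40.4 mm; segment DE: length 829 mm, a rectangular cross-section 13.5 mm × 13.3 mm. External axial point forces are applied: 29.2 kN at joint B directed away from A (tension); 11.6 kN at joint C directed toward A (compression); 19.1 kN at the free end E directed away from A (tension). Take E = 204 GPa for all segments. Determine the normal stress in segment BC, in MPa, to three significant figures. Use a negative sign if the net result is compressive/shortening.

9.65 MPa

Internal axial forces (sectioning from the free end, tension +): N_DE = 19.1 kN, N_CD = 19.1 kN, N_BC = 7.5 kN, N_AB = 36.7 kN.
σ_BC = N_BC/A_BC = 7500/777 = 9.653 MPa.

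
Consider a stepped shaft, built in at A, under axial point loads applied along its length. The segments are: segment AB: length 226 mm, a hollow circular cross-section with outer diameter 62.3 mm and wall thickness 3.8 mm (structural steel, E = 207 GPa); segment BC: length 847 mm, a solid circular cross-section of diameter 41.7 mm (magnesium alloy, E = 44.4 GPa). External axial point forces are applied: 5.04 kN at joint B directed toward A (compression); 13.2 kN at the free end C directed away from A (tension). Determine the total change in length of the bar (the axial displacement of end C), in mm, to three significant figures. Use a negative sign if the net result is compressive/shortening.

0.197 mm

Internal axial forces (sectioning from the free end, tension +): N_BC = 13.2 kN, N_AB = 8.16 kN.
A_AB = 698.4 mm².
A_BC = 1366 mm².
δ_AB = 8160·226/(698.4·207000) = 0.01276 mm
δ_BC = 13200·847/(1366·44400) = 0.1844 mm
δ = Σδ_i = 0.1971 mm.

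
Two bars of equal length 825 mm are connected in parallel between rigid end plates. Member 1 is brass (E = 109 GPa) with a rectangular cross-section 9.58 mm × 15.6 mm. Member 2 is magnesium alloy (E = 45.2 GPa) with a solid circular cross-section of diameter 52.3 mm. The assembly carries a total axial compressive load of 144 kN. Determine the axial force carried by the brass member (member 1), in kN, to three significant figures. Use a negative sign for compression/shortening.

-20.7 kN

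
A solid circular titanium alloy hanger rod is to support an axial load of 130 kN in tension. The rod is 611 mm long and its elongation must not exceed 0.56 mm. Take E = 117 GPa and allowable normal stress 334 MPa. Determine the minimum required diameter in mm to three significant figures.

Required area A ≥ P/σ_allow = 130000/334 = 389.2 mm².
For a solid circular section, d ≥ √(4A/π) = 22.26 mm.
Elongation limit: A ≥ PL/(Eδ_allow) = 130000·611/(117000·0.56) = 1212 mm² ⇒ d ≥ 39.29 mm.
The elongation limit governs.

39.3 mm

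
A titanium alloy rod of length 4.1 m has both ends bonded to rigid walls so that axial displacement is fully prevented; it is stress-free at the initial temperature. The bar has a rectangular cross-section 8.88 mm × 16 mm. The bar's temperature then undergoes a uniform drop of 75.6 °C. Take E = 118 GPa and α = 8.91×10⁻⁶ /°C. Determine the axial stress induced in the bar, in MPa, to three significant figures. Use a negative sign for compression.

Free thermal expansion αLΔT = 8.91e-6 · 4100 · -75.6 = -2.762 mm.
The walls impose strain ε = −(-2.762)/4100 = 6.7360e-04; σ = Eε = 118000 · 6.7360e-04 = 79.48 MPa.

79.5 MPa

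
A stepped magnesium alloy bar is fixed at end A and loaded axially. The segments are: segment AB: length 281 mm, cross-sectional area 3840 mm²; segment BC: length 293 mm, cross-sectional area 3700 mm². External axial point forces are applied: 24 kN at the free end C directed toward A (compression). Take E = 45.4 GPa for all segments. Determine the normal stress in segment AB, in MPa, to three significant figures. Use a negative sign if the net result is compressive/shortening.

Internal axial forces (sectioning from the free end, tension +): N_BC = -24 kN, N_AB = -24 kN.
σ_AB = N_AB/A_AB = -24000/3840 = -6.25 MPa.

-6.25 MPa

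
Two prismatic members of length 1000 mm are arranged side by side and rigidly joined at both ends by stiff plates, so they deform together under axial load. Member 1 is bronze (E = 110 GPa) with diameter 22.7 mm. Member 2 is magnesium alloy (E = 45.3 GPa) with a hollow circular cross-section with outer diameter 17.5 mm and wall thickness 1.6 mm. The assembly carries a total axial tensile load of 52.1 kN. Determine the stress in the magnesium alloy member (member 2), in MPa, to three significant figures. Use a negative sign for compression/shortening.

49.0 MPa

A_1 = 404.7 mm².
A_2 = 79.92 mm².
Equal strain + equilibrium ⇒ each member carries load in proportion to AE: A₁E₁ = 44520000 N, A₂E₂ = 3620000 N, ΣAE = 48140000 N.
σ₂ = P·E₂/ΣAE = 52100·45300/48140000 = 49.03 MPa.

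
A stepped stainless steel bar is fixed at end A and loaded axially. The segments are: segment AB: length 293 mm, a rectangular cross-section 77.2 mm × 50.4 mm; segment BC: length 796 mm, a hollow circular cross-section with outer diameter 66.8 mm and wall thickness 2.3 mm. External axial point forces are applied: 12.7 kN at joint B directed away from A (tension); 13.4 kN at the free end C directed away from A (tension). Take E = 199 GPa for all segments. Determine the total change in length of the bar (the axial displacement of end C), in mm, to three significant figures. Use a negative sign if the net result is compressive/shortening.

0.125 mm

Internal axial forces (sectioning from the free end, tension +): N_BC = 13.4 kN, N_AB = 26.1 kN.
A_AB = 3891 mm².
A_BC = 466.1 mm².
δ_AB = 26100·293/(3891·199000) = 0.009877 mm
δ_BC = 13400·796/(466.1·199000) = 0.115 mm
δ = Σδ_i = 0.1249 mm.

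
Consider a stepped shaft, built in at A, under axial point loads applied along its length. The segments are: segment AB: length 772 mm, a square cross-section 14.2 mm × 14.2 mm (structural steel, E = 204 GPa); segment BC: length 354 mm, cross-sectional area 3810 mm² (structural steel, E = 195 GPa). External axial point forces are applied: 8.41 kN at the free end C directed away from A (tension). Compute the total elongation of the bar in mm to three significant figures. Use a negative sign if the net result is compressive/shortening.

Internal axial forces (sectioning from the free end, tension +): N_BC = 8.41 kN, N_AB = 8.41 kN.
A_AB = 201.6 mm².
δ_AB = 8410·772/(201.6·204000) = 0.1578 mm
δ_BC = 8410·354/(3810·195000) = 0.004007 mm
δ = Σδ_i = 0.1618 mm.

0.162 mm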